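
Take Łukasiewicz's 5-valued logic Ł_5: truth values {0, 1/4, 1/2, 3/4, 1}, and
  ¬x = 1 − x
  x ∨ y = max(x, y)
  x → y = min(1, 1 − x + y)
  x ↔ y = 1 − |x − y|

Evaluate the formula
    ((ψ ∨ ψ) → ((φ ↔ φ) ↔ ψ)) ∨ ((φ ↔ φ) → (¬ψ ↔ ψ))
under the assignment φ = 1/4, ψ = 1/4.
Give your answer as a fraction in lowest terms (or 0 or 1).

1

ψ ∨ ψ = 1/4 ∨ 1/4 = 1/4
φ ↔ φ = 1/4 ↔ 1/4 = 1
(φ ↔ φ) ↔ ψ = 1 ↔ 1/4 = 1/4
(ψ ∨ ψ) → ((φ ↔ φ) ↔ ψ) = 1/4 → 1/4 = 1
φ ↔ φ = 1/4 ↔ 1/4 = 1
¬ψ = ¬1/4 = 3/4
¬ψ ↔ ψ = 3/4 ↔ 1/4 = 1/2
(φ ↔ φ) → (¬ψ ↔ ψ) = 1 → 1/2 = 1/2
((ψ ∨ ψ) → ((φ ↔ φ) ↔ ψ)) ∨ ((φ ↔ φ) → (¬ψ ↔ ψ)) = 1 ∨ 1/2 = 1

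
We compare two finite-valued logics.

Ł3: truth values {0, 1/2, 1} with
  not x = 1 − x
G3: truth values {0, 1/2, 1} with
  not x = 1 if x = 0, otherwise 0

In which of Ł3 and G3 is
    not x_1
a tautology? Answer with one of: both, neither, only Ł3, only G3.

In Ł3: at x_1 = 1/2 the value is 1/2 — not a tautology.
In G3: at x_1 = 1/2 the value is 0 — not a tautology.

neither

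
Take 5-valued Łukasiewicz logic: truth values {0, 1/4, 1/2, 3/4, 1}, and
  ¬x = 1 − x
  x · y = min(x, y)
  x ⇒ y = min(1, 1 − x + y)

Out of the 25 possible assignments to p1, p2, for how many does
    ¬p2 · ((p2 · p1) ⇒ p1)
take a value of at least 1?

value 1: 5 assignments (counts)
value 3/4: 5 assignments
value 1/2: 5 assignments
value 1/4: 5 assignments
value 0: 5 assignments
So 5 of the 25 assignments meet the threshold.

5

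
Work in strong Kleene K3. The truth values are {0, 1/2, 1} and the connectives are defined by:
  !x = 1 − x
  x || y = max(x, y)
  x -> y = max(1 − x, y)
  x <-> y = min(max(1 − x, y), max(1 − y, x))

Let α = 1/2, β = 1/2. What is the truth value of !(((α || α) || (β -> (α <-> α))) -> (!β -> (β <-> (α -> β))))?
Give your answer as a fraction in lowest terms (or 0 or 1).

α || α = 1/2 || 1/2 = 1/2
α <-> α = 1/2 <-> 1/2 = 1/2
β -> (α <-> α) = 1/2 -> 1/2 = 1/2
(α || α) || (β -> (α <-> α)) = 1/2 || 1/2 = 1/2
!β = !1/2 = 1/2
α -> β = 1/2 -> 1/2 = 1/2
β <-> (α -> β) = 1/2 <-> 1/2 = 1/2
!β -> (β <-> (α -> β)) = 1/2 -> 1/2 = 1/2
((α || α) || (β -> (α <-> α))) -> (!β -> (β <-> (α -> β))) = 1/2 -> 1/2 = 1/2
!(((α || α) || (β -> (α <-> α))) -> (!β -> (β <-> (α -> β)))) = !1/2 = 1/2

1/2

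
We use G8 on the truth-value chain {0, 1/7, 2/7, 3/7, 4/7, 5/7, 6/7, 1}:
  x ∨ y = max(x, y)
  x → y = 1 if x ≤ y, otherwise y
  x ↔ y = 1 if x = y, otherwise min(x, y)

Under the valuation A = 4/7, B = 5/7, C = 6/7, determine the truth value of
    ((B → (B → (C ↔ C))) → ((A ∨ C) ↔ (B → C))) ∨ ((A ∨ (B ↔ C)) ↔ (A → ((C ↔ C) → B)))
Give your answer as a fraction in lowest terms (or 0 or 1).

6/7

C ↔ C = 6/7 ↔ 6/7 = 1
B → (C ↔ C) = 5/7 → 1 = 1
B → (B → (C ↔ C)) = 5/7 → 1 = 1
A ∨ C = 4/7 ∨ 6/7 = 6/7
B → C = 5/7 → 6/7 = 1
(A ∨ C) ↔ (B → C) = 6/7 ↔ 1 = 6/7
(B → (B → (C ↔ C))) → ((A ∨ C) ↔ (B → C)) = 1 → 6/7 = 6/7
B ↔ C = 5/7 ↔ 6/7 = 5/7
A ∨ (B ↔ C) = 4/7 ∨ 5/7 = 5/7
C ↔ C = 6/7 ↔ 6/7 = 1
(C ↔ C) → B = 1 → 5/7 = 5/7
A → ((C ↔ C) → B) = 4/7 → 5/7 = 1
(A ∨ (B ↔ C)) ↔ (A → ((C ↔ C) → B)) = 5/7 ↔ 1 = 5/7
((B → (B → (C ↔ C))) → ((A ∨ C) ↔ (B → C))) ∨ ((A ∨ (B ↔ C)) ↔ (A → ((C ↔ C) → B))) = 6/7 ∨ 5/7 = 6/7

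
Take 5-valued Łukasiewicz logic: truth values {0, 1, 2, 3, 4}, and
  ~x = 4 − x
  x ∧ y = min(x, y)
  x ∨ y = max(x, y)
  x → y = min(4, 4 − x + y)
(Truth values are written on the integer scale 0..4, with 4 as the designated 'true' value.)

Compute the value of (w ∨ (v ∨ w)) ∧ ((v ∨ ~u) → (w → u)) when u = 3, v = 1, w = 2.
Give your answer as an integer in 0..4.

v ∨ w = 1 ∨ 2 = 2
w ∨ (v ∨ w) = 2 ∨ 2 = 2
~u = ~3 = 1
v ∨ ~u = 1 ∨ 1 = 1
w → u = 2 → 3 = 4
(v ∨ ~u) → (w → u) = 1 → 4 = 4
(w ∨ (v ∨ w)) ∧ ((v ∨ ~u) → (w → u)) = 2 ∧ 4 = 2

2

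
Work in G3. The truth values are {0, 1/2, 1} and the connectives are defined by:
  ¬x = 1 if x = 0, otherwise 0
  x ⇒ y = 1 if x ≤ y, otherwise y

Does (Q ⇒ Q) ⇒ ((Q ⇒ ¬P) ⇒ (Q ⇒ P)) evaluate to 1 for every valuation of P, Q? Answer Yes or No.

Counterexample: take P = 0, Q = 1/2.
Q ⇒ Q = 1/2 ⇒ 1/2 = 1
¬P = ¬0 = 1
Q ⇒ ¬P = 1/2 ⇒ 1 = 1
Q ⇒ P = 1/2 ⇒ 0 = 0
(Q ⇒ ¬P) ⇒ (Q ⇒ P) = 1 ⇒ 0 = 0
(Q ⇒ Q) ⇒ ((Q ⇒ ¬P) ⇒ (Q ⇒ P)) = 1 ⇒ 0 = 0
This gives 0 ≠ 1.

No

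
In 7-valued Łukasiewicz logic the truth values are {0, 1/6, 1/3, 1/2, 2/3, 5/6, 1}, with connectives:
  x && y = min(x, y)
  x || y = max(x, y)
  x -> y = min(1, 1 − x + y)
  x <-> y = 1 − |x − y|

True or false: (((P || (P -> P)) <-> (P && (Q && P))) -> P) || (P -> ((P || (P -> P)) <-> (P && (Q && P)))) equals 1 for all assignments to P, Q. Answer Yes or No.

At P = 0, Q = 5/6, for instance:
P -> P = 0 -> 0 = 1
P || (P -> P) = 0 || 1 = 1
Q && P = 5/6 && 0 = 0
P && (Q && P) = 0 && 0 = 0
(P || (P -> P)) <-> (P && (Q && P)) = 1 <-> 0 = 0
((P || (P -> P)) <-> (P && (Q && P))) -> P = 0 -> 0 = 1
P -> ((P || (P -> P)) <-> (P && (Q && P))) = 0 -> 0 = 1
(((P || (P -> P)) <-> (P && (Q && P))) -> P) || (P -> ((P || (P -> P)) <-> (P && (Q && P)))) = 1 || 1 = 1
and checking the remaining 48 assignments likewise gives ≥ 1 in every case.

Yes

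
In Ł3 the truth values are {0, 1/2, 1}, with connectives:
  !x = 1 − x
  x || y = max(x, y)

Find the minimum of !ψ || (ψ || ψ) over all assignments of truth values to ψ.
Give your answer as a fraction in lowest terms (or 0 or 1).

Take ψ = 1/2:
!ψ = !1/2 = 1/2
ψ || ψ = 1/2 || 1/2 = 1/2
!ψ || (ψ || ψ) = 1/2 || 1/2 = 1/2
No assignment yields a value below 1/2, so this is the minimum.

1/2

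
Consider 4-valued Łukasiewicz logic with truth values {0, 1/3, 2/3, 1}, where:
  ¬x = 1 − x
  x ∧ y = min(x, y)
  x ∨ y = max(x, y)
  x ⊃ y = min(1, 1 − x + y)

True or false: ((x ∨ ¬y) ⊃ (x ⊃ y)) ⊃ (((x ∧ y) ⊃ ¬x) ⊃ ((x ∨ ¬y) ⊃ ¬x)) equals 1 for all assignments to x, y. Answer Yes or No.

Counterexample: take x = 2/3, y = 1/3.
¬y = ¬1/3 = 2/3
x ∨ ¬y = 2/3 ∨ 2/3 = 2/3
x ⊃ y = 2/3 ⊃ 1/3 = 2/3
(x ∨ ¬y) ⊃ (x ⊃ y) = 2/3 ⊃ 2/3 = 1
x ∧ y = 2/3 ∧ 1/3 = 1/3
¬x = ¬2/3 = 1/3
(x ∧ y) ⊃ ¬x = 1/3 ⊃ 1/3 = 1
¬y = ¬1/3 = 2/3
x ∨ ¬y = 2/3 ∨ 2/3 = 2/3
¬x = ¬2/3 = 1/3
(x ∨ ¬y) ⊃ ¬x = 2/3 ⊃ 1/3 = 2/3
((x ∧ y) ⊃ ¬x) ⊃ ((x ∨ ¬y) ⊃ ¬x) = 1 ⊃ 2/3 = 2/3
((x ∨ ¬y) ⊃ (x ⊃ y)) ⊃ (((x ∧ y) ⊃ ¬x) ⊃ ((x ∨ ¬y) ⊃ ¬x)) = 1 ⊃ 2/3 = 2/3
This gives 2/3 ≠ 1.

No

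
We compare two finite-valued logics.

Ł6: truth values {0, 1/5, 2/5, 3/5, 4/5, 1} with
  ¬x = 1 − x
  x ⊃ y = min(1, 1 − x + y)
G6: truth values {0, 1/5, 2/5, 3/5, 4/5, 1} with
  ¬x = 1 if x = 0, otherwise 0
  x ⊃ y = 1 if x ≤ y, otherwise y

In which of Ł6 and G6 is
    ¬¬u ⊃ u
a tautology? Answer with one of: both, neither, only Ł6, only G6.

only Ł6

In Ł6: every assignment gives 1 — tautology.
In G6: at u = 1/5 the value is 1/5 — not a tautology.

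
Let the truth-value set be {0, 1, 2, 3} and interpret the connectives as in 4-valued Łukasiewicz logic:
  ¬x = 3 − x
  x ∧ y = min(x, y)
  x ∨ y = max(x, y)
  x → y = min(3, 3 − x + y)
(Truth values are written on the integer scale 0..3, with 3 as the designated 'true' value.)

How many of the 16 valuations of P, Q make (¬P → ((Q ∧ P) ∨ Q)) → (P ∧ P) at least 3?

7

P = 0, Q = 0 ↦ 3  ≥
P = 0, Q = 1 ↦ 2  <
P = 0, Q = 2 ↦ 1  <
P = 0, Q = 3 ↦ 0  <
P = 1, Q = 0 ↦ 3  ≥
P = 1, Q = 1 ↦ 2  <
P = 1, Q = 2 ↦ 1  <
P = 1, Q = 3 ↦ 1  <
P = 2, Q = 0 ↦ 3  ≥
P = 2, Q = 1 ↦ 2  <
P = 2, Q = 2 ↦ 2  <
P = 2, Q = 3 ↦ 2  <
P = 3, Q = 0 ↦ 3  ≥
P = 3, Q = 1 ↦ 3  ≥
P = 3, Q = 2 ↦ 3  ≥
P = 3, Q = 3 ↦ 3  ≥
So 7 of the 16 assignments meet the threshold.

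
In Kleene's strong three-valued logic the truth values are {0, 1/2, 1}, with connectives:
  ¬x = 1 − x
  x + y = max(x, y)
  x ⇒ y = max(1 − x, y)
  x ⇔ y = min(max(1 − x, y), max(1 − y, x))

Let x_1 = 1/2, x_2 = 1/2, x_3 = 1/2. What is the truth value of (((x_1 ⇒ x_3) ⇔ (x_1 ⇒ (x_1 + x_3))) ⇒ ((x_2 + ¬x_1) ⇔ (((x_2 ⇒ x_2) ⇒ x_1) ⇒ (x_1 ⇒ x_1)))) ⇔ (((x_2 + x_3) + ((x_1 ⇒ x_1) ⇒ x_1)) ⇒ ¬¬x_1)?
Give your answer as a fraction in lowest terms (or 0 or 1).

x_1 ⇒ x_3 = 1/2 ⇒ 1/2 = 1/2
x_1 + x_3 = 1/2 + 1/2 = 1/2
x_1 ⇒ (x_1 + x_3) = 1/2 ⇒ 1/2 = 1/2
(x_1 ⇒ x_3) ⇔ (x_1 ⇒ (x_1 + x_3)) = 1/2 ⇔ 1/2 = 1/2
¬x_1 = ¬1/2 = 1/2
x_2 + ¬x_1 = 1/2 + 1/2 = 1/2
x_2 ⇒ x_2 = 1/2 ⇒ 1/2 = 1/2
(x_2 ⇒ x_2) ⇒ x_1 = 1/2 ⇒ 1/2 = 1/2
x_1 ⇒ x_1 = 1/2 ⇒ 1/2 = 1/2
((x_2 ⇒ x_2) ⇒ x_1) ⇒ (x_1 ⇒ x_1) = 1/2 ⇒ 1/2 = 1/2
(x_2 + ¬x_1) ⇔ (((x_2 ⇒ x_2) ⇒ x_1) ⇒ (x_1 ⇒ x_1)) = 1/2 ⇔ 1/2 = 1/2
((x_1 ⇒ x_3) ⇔ (x_1 ⇒ (x_1 + x_3))) ⇒ ((x_2 + ¬x_1) ⇔ (((x_2 ⇒ x_2) ⇒ x_1) ⇒ (x_1 ⇒ x_1))) = 1/2 ⇒ 1/2 = 1/2
x_2 + x_3 = 1/2 + 1/2 = 1/2
x_1 ⇒ x_1 = 1/2 ⇒ 1/2 = 1/2
(x_1 ⇒ x_1) ⇒ x_1 = 1/2 ⇒ 1/2 = 1/2
(x_2 + x_3) + ((x_1 ⇒ x_1) ⇒ x_1) = 1/2 + 1/2 = 1/2
¬x_1 = ¬1/2 = 1/2
¬¬x_1 = ¬1/2 = 1/2
((x_2 + x_3) + ((x_1 ⇒ x_1) ⇒ x_1)) ⇒ ¬¬x_1 = 1/2 ⇒ 1/2 = 1/2
(((x_1 ⇒ x_3) ⇔ (x_1 ⇒ (x_1 + x_3))) ⇒ ((x_2 + ¬x_1) ⇔ (((x_2 ⇒ x_2) ⇒ x_1) ⇒ (x_1 ⇒ x_1)))) ⇔ (((x_2 + x_3) + ((x_1 ⇒ x_1) ⇒ x_1)) ⇒ ¬¬x_1) = 1/2 ⇔ 1/2 = 1/2

1/2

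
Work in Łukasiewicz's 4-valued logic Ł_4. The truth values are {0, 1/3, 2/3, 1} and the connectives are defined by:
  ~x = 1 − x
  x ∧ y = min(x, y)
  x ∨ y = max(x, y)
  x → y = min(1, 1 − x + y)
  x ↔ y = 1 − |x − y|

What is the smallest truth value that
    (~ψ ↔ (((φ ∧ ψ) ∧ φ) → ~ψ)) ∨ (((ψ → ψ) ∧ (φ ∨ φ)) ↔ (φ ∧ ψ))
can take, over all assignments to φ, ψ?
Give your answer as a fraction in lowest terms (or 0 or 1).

Take φ = 2/3, ψ = 1/3:
~ψ = ~1/3 = 2/3
φ ∧ ψ = 2/3 ∧ 1/3 = 1/3
(φ ∧ ψ) ∧ φ = 1/3 ∧ 2/3 = 1/3
~ψ = ~1/3 = 2/3
((φ ∧ ψ) ∧ φ) → ~ψ = 1/3 → 2/3 = 1
~ψ ↔ (((φ ∧ ψ) ∧ φ) → ~ψ) = 2/3 ↔ 1 = 2/3
ψ → ψ = 1/3 → 1/3 = 1
φ ∨ φ = 2/3 ∨ 2/3 = 2/3
(ψ → ψ) ∧ (φ ∨ φ) = 1 ∧ 2/3 = 2/3
φ ∧ ψ = 2/3 ∧ 1/3 = 1/3
((ψ → ψ) ∧ (φ ∨ φ)) ↔ (φ ∧ ψ) = 2/3 ↔ 1/3 = 2/3
(~ψ ↔ (((φ ∧ ψ) ∧ φ) → ~ψ)) ∨ (((ψ → ψ) ∧ (φ ∨ φ)) ↔ (φ ∧ ψ)) = 2/3 ∨ 2/3 = 2/3
No assignment yields a value below 2/3, so this is the minimum.

2/3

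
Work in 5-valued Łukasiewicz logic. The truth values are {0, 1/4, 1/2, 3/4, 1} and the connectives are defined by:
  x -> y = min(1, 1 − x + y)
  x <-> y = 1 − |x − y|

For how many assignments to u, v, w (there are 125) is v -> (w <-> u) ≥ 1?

85

value 1: 85 assignments (counts)
value 3/4: 20 assignments
value 1/2: 12 assignments
value 1/4: 6 assignments
value 0: 2 assignments
So 85 of the 125 assignments meet the threshold.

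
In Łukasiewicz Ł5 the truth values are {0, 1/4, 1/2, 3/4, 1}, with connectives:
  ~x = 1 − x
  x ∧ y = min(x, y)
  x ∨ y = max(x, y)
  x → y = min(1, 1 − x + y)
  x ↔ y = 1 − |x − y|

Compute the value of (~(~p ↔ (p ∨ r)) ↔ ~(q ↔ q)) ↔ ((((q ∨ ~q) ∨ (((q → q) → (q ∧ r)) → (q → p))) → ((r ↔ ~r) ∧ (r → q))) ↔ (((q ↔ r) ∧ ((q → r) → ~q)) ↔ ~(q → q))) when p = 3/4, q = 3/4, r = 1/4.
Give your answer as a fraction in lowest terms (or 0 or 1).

1/2

~p = ~3/4 = 1/4
p ∨ r = 3/4 ∨ 1/4 = 3/4
~p ↔ (p ∨ r) = 1/4 ↔ 3/4 = 1/2
~(~p ↔ (p ∨ r)) = ~1/2 = 1/2
q ↔ q = 3/4 ↔ 3/4 = 1
~(q ↔ q) = ~1 = 0
~(~p ↔ (p ∨ r)) ↔ ~(q ↔ q) = 1/2 ↔ 0 = 1/2
~q = ~3/4 = 1/4
q ∨ ~q = 3/4 ∨ 1/4 = 3/4
q → q = 3/4 → 3/4 = 1
q ∧ r = 3/4 ∧ 1/4 = 1/4
(q → q) → (q ∧ r) = 1 → 1/4 = 1/4
q → p = 3/4 → 3/4 = 1
((q → q) → (q ∧ r)) → (q → p) = 1/4 → 1 = 1
(q ∨ ~q) ∨ (((q → q) → (q ∧ r)) → (q → p)) = 3/4 ∨ 1 = 1
~r = ~1/4 = 3/4
r ↔ ~r = 1/4 ↔ 3/4 = 1/2
r → q = 1/4 → 3/4 = 1
(r ↔ ~r) ∧ (r → q) = 1/2 ∧ 1 = 1/2
((q ∨ ~q) ∨ (((q → q) → (q ∧ r)) → (q → p))) → ((r ↔ ~r) ∧ (r → q)) = 1 → 1/2 = 1/2
q ↔ r = 3/4 ↔ 1/4 = 1/2
q → r = 3/4 → 1/4 = 1/2
~q = ~3/4 = 1/4
(q → r) → ~q = 1/2 → 1/4 = 3/4
(q ↔ r) ∧ ((q → r) → ~q) = 1/2 ∧ 3/4 = 1/2
q → q = 3/4 → 3/4 = 1
~(q → q) = ~1 = 0
((q ↔ r) ∧ ((q → r) → ~q)) ↔ ~(q → q) = 1/2 ↔ 0 = 1/2
(((q ∨ ~q) ∨ (((q → q) → (q ∧ r)) → (q → p))) → ((r ↔ ~r) ∧ (r → q))) ↔ (((q ↔ r) ∧ ((q → r) → ~q)) ↔ ~(q → q)) = 1/2 ↔ 1/2 = 1
(~(~p ↔ (p ∨ r)) ↔ ~(q ↔ q)) ↔ ((((q ∨ ~q) ∨ (((q → q) → (q ∧ r)) → (q → p))) → ((r ↔ ~r) ∧ (r → q))) ↔ (((q ↔ r) ∧ ((q → r) → ~q)) ↔ ~(q → q))) = 1/2 ↔ 1 = 1/2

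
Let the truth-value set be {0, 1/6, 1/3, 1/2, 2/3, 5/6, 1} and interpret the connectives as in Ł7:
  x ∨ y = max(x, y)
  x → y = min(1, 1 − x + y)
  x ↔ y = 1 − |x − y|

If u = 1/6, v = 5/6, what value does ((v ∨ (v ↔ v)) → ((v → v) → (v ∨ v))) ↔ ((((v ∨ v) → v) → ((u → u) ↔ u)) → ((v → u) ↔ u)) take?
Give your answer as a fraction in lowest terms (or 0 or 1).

v ↔ v = 5/6 ↔ 5/6 = 1
v ∨ (v ↔ v) = 5/6 ∨ 1 = 1
v → v = 5/6 → 5/6 = 1
v ∨ v = 5/6 ∨ 5/6 = 5/6
(v → v) → (v ∨ v) = 1 → 5/6 = 5/6
(v ∨ (v ↔ v)) → ((v → v) → (v ∨ v)) = 1 → 5/6 = 5/6
v ∨ v = 5/6 ∨ 5/6 = 5/6
(v ∨ v) → v = 5/6 → 5/6 = 1
u → u = 1/6 → 1/6 = 1
(u → u) ↔ u = 1 ↔ 1/6 = 1/6
((v ∨ v) → v) → ((u → u) ↔ u) = 1 → 1/6 = 1/6
v → u = 5/6 → 1/6 = 1/3
(v → u) ↔ u = 1/3 ↔ 1/6 = 5/6
(((v ∨ v) → v) → ((u → u) ↔ u)) → ((v → u) ↔ u) = 1/6 → 5/6 = 1
((v ∨ (v ↔ v)) → ((v → v) → (v ∨ v))) ↔ ((((v ∨ v) → v) → ((u → u) ↔ u)) → ((v → u) ↔ u)) = 5/6 ↔ 1 = 5/6

5/6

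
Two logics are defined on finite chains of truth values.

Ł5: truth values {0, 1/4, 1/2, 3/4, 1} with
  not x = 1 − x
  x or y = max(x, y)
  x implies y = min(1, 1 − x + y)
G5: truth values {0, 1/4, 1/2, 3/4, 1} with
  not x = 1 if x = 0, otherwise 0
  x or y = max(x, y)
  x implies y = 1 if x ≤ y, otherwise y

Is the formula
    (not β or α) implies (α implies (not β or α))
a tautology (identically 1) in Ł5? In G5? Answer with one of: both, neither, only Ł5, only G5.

In Ł5: every assignment gives 1 — tautology.
In G5: every assignment gives 1 — tautology.

both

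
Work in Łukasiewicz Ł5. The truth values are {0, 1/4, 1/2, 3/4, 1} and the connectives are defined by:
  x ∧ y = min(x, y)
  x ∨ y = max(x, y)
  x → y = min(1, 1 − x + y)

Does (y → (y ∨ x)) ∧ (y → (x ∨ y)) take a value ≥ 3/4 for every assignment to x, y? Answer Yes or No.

Yes

At x = 1/2, y = 3/4, for instance:
y ∨ x = 3/4 ∨ 1/2 = 3/4
y → (y ∨ x) = 3/4 → 3/4 = 1
x ∨ y = 1/2 ∨ 3/4 = 3/4
y → (x ∨ y) = 3/4 → 3/4 = 1
(y → (y ∨ x)) ∧ (y → (x ∨ y)) = 1 ∧ 1 = 1
and checking the remaining 24 assignments likewise gives ≥ 3/4 in every case.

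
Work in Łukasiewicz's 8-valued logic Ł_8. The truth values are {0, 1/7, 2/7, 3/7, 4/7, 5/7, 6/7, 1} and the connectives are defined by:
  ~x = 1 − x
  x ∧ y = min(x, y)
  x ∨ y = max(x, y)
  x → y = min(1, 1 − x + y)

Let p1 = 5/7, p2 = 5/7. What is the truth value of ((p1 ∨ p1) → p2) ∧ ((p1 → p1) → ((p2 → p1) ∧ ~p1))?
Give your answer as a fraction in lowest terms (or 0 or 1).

p1 ∨ p1 = 5/7 ∨ 5/7 = 5/7
(p1 ∨ p1) → p2 = 5/7 → 5/7 = 1
p1 → p1 = 5/7 → 5/7 = 1
p2 → p1 = 5/7 → 5/7 = 1
~p1 = ~5/7 = 2/7
(p2 → p1) ∧ ~p1 = 1 ∧ 2/7 = 2/7
(p1 → p1) → ((p2 → p1) ∧ ~p1) = 1 → 2/7 = 2/7
((p1 ∨ p1) → p2) ∧ ((p1 → p1) → ((p2 → p1) ∧ ~p1)) = 1 ∧ 2/7 = 2/7

2/7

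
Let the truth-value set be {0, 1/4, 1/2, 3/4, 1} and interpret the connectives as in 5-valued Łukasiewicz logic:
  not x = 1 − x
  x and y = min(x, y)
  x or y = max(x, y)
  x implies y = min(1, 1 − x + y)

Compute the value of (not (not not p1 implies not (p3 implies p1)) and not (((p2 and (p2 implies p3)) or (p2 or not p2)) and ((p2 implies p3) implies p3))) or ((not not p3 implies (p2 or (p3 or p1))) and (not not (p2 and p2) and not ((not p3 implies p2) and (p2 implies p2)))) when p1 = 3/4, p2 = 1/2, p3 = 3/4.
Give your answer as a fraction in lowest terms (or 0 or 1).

not p1 = not 3/4 = 1/4
not not p1 = not 1/4 = 3/4
p3 implies p1 = 3/4 implies 3/4 = 1
not (p3 implies p1) = not 1 = 0
not not p1 implies not (p3 implies p1) = 3/4 implies 0 = 1/4
not (not not p1 implies not (p3 implies p1)) = not 1/4 = 3/4
p2 implies p3 = 1/2 implies 3/4 = 1
p2 and (p2 implies p3) = 1/2 and 1 = 1/2
not p2 = not 1/2 = 1/2
p2 or not p2 = 1/2 or 1/2 = 1/2
(p2 and (p2 implies p3)) or (p2 or not p2) = 1/2 or 1/2 = 1/2
p2 implies p3 = 1/2 implies 3/4 = 1
(p2 implies p3) implies p3 = 1 implies 3/4 = 3/4
((p2 and (p2 implies p3)) or (p2 or not p2)) and ((p2 implies p3) implies p3) = 1/2 and 3/4 = 1/2
not (((p2 and (p2 implies p3)) or (p2 or not p2)) and ((p2 implies p3) implies p3)) = not 1/2 = 1/2
not (not not p1 implies not (p3 implies p1)) and not (((p2 and (p2 implies p3)) or (p2 or not p2)) and ((p2 implies p3) implies p3)) = 3/4 and 1/2 = 1/2
not p3 = not 3/4 = 1/4
not not p3 = not 1/4 = 3/4
p3 or p1 = 3/4 or 3/4 = 3/4
p2 or (p3 or p1) = 1/2 or 3/4 = 3/4
not not p3 implies (p2 or (p3 or p1)) = 3/4 implies 3/4 = 1
p2 and p2 = 1/2 and 1/2 = 1/2
not (p2 and p2) = not 1/2 = 1/2
not not (p2 and p2) = not 1/2 = 1/2
not p3 = not 3/4 = 1/4
not p3 implies p2 = 1/4 implies 1/2 = 1
p2 implies p2 = 1/2 implies 1/2 = 1
(not p3 implies p2) and (p2 implies p2) = 1 and 1 = 1
not ((not p3 implies p2) and (p2 implies p2)) = not 1 = 0
not not (p2 and p2) and not ((not p3 implies p2) and (p2 implies p2)) = 1/2 and 0 = 0
(not not p3 implies (p2 or (p3 or p1))) and (not not (p2 and p2) and not ((not p3 implies p2) and (p2 implies p2))) = 1 and 0 = 0
(not (not not p1 implies not (p3 implies p1)) and not (((p2 and (p2 implies p3)) or (p2 or not p2)) and ((p2 implies p3) implies p3))) or ((not not p3 implies (p2 or (p3 or p1))) and (not not (p2 and p2) and not ((not p3 implies p2) and (p2 implies p2)))) = 1/2 or 0 = 1/2

1/2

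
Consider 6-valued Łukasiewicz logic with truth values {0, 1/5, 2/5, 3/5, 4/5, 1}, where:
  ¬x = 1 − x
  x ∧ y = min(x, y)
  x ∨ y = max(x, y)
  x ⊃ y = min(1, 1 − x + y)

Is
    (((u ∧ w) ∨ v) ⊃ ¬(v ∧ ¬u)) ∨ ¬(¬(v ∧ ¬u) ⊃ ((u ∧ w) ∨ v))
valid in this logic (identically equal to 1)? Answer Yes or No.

No

Counterexample: take u = 0, v = 3/5, w = 0.
u ∧ w = 0 ∧ 0 = 0
(u ∧ w) ∨ v = 0 ∨ 3/5 = 3/5
¬u = ¬0 = 1
v ∧ ¬u = 3/5 ∧ 1 = 3/5
¬(v ∧ ¬u) = ¬3/5 = 2/5
((u ∧ w) ∨ v) ⊃ ¬(v ∧ ¬u) = 3/5 ⊃ 2/5 = 4/5
¬(v ∧ ¬u) ⊃ ((u ∧ w) ∨ v) = 2/5 ⊃ 3/5 = 1
¬(¬(v ∧ ¬u) ⊃ ((u ∧ w) ∨ v)) = ¬1 = 0
(((u ∧ w) ∨ v) ⊃ ¬(v ∧ ¬u)) ∨ ¬(¬(v ∧ ¬u) ⊃ ((u ∧ w) ∨ v)) = 4/5 ∨ 0 = 4/5
This gives 4/5 ≠ 1.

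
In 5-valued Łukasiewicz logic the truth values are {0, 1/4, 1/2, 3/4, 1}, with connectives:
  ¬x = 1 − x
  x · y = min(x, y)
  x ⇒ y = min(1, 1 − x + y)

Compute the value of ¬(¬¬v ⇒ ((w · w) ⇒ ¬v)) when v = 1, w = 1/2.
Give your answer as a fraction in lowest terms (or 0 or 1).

¬v = ¬1 = 0
¬¬v = ¬0 = 1
w · w = 1/2 · 1/2 = 1/2
¬v = ¬1 = 0
(w · w) ⇒ ¬v = 1/2 ⇒ 0 = 1/2
¬¬v ⇒ ((w · w) ⇒ ¬v) = 1 ⇒ 1/2 = 1/2
¬(¬¬v ⇒ ((w · w) ⇒ ¬v)) = ¬1/2 = 1/2

1/2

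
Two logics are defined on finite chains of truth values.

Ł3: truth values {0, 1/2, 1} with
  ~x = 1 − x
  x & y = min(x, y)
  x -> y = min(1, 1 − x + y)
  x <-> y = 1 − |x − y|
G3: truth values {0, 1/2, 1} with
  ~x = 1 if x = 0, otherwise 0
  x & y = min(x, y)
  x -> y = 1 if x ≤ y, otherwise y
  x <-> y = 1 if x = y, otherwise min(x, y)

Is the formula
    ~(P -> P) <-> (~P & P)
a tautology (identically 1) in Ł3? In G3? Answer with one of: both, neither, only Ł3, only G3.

only G3

In Ł3: at P = 1/2 the value is 1/2 — not a tautology.
In G3: every assignment gives 1 — tautology.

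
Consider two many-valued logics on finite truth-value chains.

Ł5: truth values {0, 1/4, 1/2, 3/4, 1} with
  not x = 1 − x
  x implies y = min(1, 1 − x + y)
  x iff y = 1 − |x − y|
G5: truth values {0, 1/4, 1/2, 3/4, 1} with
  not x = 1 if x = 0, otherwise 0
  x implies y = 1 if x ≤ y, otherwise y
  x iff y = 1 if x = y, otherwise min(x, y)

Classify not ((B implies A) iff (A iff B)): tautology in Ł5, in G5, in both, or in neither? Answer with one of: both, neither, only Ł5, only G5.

neither

In Ł5: at A = 0, B = 0 the value is 0 — not a tautology.
In G5: at A = 0, B = 0 the value is 0 — not a tautology.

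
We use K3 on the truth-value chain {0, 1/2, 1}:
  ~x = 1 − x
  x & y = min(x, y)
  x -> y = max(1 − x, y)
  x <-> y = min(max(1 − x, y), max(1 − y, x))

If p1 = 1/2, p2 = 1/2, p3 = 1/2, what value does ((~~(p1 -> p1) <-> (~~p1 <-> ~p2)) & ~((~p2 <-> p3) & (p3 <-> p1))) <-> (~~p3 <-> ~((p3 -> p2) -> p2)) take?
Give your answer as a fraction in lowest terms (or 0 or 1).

1/2

p1 -> p1 = 1/2 -> 1/2 = 1/2
~(p1 -> p1) = ~1/2 = 1/2
~~(p1 -> p1) = ~1/2 = 1/2
~p1 = ~1/2 = 1/2
~~p1 = ~1/2 = 1/2
~p2 = ~1/2 = 1/2
~~p1 <-> ~p2 = 1/2 <-> 1/2 = 1/2
~~(p1 -> p1) <-> (~~p1 <-> ~p2) = 1/2 <-> 1/2 = 1/2
~p2 = ~1/2 = 1/2
~p2 <-> p3 = 1/2 <-> 1/2 = 1/2
p3 <-> p1 = 1/2 <-> 1/2 = 1/2
(~p2 <-> p3) & (p3 <-> p1) = 1/2 & 1/2 = 1/2
~((~p2 <-> p3) & (p3 <-> p1)) = ~1/2 = 1/2
(~~(p1 -> p1) <-> (~~p1 <-> ~p2)) & ~((~p2 <-> p3) & (p3 <-> p1)) = 1/2 & 1/2 = 1/2
~p3 = ~1/2 = 1/2
~~p3 = ~1/2 = 1/2
p3 -> p2 = 1/2 -> 1/2 = 1/2
(p3 -> p2) -> p2 = 1/2 -> 1/2 = 1/2
~((p3 -> p2) -> p2) = ~1/2 = 1/2
~~p3 <-> ~((p3 -> p2) -> p2) = 1/2 <-> 1/2 = 1/2
((~~(p1 -> p1) <-> (~~p1 <-> ~p2)) & ~((~p2 <-> p3) & (p3 <-> p1))) <-> (~~p3 <-> ~((p3 -> p2) -> p2)) = 1/2 <-> 1/2 = 1/2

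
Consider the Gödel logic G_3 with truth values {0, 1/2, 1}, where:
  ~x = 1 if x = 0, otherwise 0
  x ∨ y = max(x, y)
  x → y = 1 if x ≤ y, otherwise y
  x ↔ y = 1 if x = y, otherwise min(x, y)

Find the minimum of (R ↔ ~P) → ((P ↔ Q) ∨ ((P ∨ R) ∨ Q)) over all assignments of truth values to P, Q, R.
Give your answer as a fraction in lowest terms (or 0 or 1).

Take P = 1/2, Q = 0, R = 0:
~P = ~1/2 = 0
R ↔ ~P = 0 ↔ 0 = 1
P ↔ Q = 1/2 ↔ 0 = 0
P ∨ R = 1/2 ∨ 0 = 1/2
(P ∨ R) ∨ Q = 1/2 ∨ 0 = 1/2
(P ↔ Q) ∨ ((P ∨ R) ∨ Q) = 0 ∨ 1/2 = 1/2
(R ↔ ~P) → ((P ↔ Q) ∨ ((P ∨ R) ∨ Q)) = 1 → 1/2 = 1/2
No assignment yields a value below 1/2, so this is the minimum.

1/2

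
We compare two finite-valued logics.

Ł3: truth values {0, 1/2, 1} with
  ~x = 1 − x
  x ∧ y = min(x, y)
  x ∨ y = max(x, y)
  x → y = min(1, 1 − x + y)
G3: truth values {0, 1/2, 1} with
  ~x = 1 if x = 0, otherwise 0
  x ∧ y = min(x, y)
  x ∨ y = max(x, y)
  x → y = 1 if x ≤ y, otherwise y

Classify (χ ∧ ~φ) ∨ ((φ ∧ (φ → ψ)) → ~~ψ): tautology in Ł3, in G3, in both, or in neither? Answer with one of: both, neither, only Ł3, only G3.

In Ł3: at φ = 1/2, ψ = 0, χ = 0 the value is 1/2 — not a tautology.
In G3: every assignment gives 1 — tautology.

only G3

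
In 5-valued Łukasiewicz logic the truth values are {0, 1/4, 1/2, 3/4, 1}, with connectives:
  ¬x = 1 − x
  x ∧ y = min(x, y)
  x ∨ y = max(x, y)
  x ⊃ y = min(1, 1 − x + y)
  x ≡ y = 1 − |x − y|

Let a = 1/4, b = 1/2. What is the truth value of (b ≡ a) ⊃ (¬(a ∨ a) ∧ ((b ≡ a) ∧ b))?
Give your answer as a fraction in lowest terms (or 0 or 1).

b ≡ a = 1/2 ≡ 1/4 = 3/4
a ∨ a = 1/4 ∨ 1/4 = 1/4
¬(a ∨ a) = ¬1/4 = 3/4
b ≡ a = 1/2 ≡ 1/4 = 3/4
(b ≡ a) ∧ b = 3/4 ∧ 1/2 = 1/2
¬(a ∨ a) ∧ ((b ≡ a) ∧ b) = 3/4 ∧ 1/2 = 1/2
(b ≡ a) ⊃ (¬(a ∨ a) ∧ ((b ≡ a) ∧ b)) = 3/4 ⊃ 1/2 = 3/4

3/4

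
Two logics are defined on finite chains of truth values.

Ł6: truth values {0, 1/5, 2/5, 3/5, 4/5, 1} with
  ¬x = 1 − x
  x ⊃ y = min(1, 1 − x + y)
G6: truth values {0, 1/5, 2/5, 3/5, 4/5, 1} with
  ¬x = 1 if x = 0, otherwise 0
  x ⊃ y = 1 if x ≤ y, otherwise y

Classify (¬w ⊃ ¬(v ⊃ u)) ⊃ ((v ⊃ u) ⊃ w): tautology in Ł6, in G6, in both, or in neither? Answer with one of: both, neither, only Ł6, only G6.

In Ł6: every assignment gives 1 — tautology.
In G6: at u = 0, v = 0, w = 1/5 the value is 1/5 — not a tautology.

only Ł6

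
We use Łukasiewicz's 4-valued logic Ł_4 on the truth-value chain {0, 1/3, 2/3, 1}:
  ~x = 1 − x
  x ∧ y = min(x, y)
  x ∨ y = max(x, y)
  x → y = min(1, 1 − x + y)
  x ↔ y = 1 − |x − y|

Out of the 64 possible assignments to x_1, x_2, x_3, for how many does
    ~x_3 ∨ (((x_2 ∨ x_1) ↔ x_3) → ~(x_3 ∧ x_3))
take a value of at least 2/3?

value 1: 31 assignments (counts)
value 2/3: 16 assignments (counts)
value 1/3: 10 assignments
value 0: 7 assignments
So 47 of the 64 assignments meet the threshold.

47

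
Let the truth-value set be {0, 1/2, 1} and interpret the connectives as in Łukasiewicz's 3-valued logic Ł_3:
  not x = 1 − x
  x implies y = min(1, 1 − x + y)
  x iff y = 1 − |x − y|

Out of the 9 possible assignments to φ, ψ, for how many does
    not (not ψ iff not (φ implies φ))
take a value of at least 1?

3

φ = 0, ψ = 0 ↦ 1  ≥
φ = 0, ψ = 1/2 ↦ 1/2  <
φ = 0, ψ = 1 ↦ 0  <
φ = 1/2, ψ = 0 ↦ 1  ≥
φ = 1/2, ψ = 1/2 ↦ 1/2  <
φ = 1/2, ψ = 1 ↦ 0  <
φ = 1, ψ = 0 ↦ 1  ≥
φ = 1, ψ = 1/2 ↦ 1/2  <
φ = 1, ψ = 1 ↦ 0  <
So 3 of the 9 assignments meet the threshold.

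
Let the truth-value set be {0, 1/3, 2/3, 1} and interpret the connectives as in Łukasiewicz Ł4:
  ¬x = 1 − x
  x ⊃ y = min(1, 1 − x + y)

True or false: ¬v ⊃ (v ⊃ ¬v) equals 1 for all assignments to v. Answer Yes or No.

Yes

v = 0 ↦ 1
v = 1/3 ↦ 1
v = 2/3 ↦ 1
v = 1 ↦ 1
Every assignment gives a value ≥ 1.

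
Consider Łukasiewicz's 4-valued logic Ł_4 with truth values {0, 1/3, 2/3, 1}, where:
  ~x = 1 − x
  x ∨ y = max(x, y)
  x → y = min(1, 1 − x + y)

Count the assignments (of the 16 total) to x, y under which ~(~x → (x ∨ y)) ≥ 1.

1

x = 0, y = 0 ↦ 1  ≥
x = 0, y = 1/3 ↦ 2/3  <
x = 0, y = 2/3 ↦ 1/3  <
x = 0, y = 1 ↦ 0  <
x = 1/3, y = 0 ↦ 1/3  <
x = 1/3, y = 1/3 ↦ 1/3  <
x = 1/3, y = 2/3 ↦ 0  <
x = 1/3, y = 1 ↦ 0  <
x = 2/3, y = 0 ↦ 0  <
x = 2/3, y = 1/3 ↦ 0  <
x = 2/3, y = 2/3 ↦ 0  <
x = 2/3, y = 1 ↦ 0  <
x = 1, y = 0 ↦ 0  <
x = 1, y = 1/3 ↦ 0  <
x = 1, y = 2/3 ↦ 0  <
x = 1, y = 1 ↦ 0  <
So 1 of the 16 assignments meets the threshold.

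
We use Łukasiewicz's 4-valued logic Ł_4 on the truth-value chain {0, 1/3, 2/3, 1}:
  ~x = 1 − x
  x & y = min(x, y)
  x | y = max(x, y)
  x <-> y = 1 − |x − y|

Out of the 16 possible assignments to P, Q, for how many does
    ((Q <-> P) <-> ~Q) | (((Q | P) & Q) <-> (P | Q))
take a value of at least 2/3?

14

P = 0, Q = 0 ↦ 1  ≥
P = 0, Q = 1/3 ↦ 1  ≥
P = 0, Q = 2/3 ↦ 1  ≥
P = 0, Q = 1 ↦ 1  ≥
P = 1/3, Q = 0 ↦ 2/3  ≥
P = 1/3, Q = 1/3 ↦ 1  ≥
P = 1/3, Q = 2/3 ↦ 1  ≥
P = 1/3, Q = 1 ↦ 1  ≥
P = 2/3, Q = 0 ↦ 1/3  <
P = 2/3, Q = 1/3 ↦ 1  ≥
P = 2/3, Q = 2/3 ↦ 1  ≥
P = 2/3, Q = 1 ↦ 1  ≥
P = 1, Q = 0 ↦ 0  <
P = 1, Q = 1/3 ↦ 2/3  ≥
P = 1, Q = 2/3 ↦ 2/3  ≥
P = 1, Q = 1 ↦ 1  ≥
So 14 of the 16 assignments meet the threshold.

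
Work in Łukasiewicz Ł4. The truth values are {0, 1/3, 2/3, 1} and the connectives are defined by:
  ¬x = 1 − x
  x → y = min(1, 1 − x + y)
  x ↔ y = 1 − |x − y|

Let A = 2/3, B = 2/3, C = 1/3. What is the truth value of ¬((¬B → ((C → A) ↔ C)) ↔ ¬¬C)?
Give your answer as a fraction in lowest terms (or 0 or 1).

¬B = ¬2/3 = 1/3
C → A = 1/3 → 2/3 = 1
(C → A) ↔ C = 1 ↔ 1/3 = 1/3
¬B → ((C → A) ↔ C) = 1/3 → 1/3 = 1
¬C = ¬1/3 = 2/3
¬¬C = ¬2/3 = 1/3
(¬B → ((C → A) ↔ C)) ↔ ¬¬C = 1 ↔ 1/3 = 1/3
¬((¬B → ((C → A) ↔ C)) ↔ ¬¬C) = ¬1/3 = 2/3

2/3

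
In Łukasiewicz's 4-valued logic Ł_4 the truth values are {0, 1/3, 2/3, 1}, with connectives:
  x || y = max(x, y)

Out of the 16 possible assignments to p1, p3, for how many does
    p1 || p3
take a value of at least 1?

7

p1 = 0, p3 = 0 ↦ 0  <
p1 = 0, p3 = 1/3 ↦ 1/3  <
p1 = 0, p3 = 2/3 ↦ 2/3  <
p1 = 0, p3 = 1 ↦ 1  ≥
p1 = 1/3, p3 = 0 ↦ 1/3  <
p1 = 1/3, p3 = 1/3 ↦ 1/3  <
p1 = 1/3, p3 = 2/3 ↦ 2/3  <
p1 = 1/3, p3 = 1 ↦ 1  ≥
p1 = 2/3, p3 = 0 ↦ 2/3  <
p1 = 2/3, p3 = 1/3 ↦ 2/3  <
p1 = 2/3, p3 = 2/3 ↦ 2/3  <
p1 = 2/3, p3 = 1 ↦ 1  ≥
p1 = 1, p3 = 0 ↦ 1  ≥
p1 = 1, p3 = 1/3 ↦ 1  ≥
p1 = 1, p3 = 2/3 ↦ 1  ≥
p1 = 1, p3 = 1 ↦ 1  ≥
So 7 of the 16 assignments meet the threshold.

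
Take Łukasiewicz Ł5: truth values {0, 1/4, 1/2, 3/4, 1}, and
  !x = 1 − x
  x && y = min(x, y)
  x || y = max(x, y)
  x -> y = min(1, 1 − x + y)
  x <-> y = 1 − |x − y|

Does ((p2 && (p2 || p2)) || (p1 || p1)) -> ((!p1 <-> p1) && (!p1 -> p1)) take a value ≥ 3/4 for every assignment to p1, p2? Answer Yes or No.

No

Counterexample: take p1 = 0, p2 = 1/2.
p2 || p2 = 1/2 || 1/2 = 1/2
p2 && (p2 || p2) = 1/2 && 1/2 = 1/2
p1 || p1 = 0 || 0 = 0
(p2 && (p2 || p2)) || (p1 || p1) = 1/2 || 0 = 1/2
!p1 = !0 = 1
!p1 <-> p1 = 1 <-> 0 = 0
!p1 = !0 = 1
!p1 -> p1 = 1 -> 0 = 0
(!p1 <-> p1) && (!p1 -> p1) = 0 && 0 = 0
((p2 && (p2 || p2)) || (p1 || p1)) -> ((!p1 <-> p1) && (!p1 -> p1)) = 1/2 -> 0 = 1/2
This gives 1/2, which is below 3/4.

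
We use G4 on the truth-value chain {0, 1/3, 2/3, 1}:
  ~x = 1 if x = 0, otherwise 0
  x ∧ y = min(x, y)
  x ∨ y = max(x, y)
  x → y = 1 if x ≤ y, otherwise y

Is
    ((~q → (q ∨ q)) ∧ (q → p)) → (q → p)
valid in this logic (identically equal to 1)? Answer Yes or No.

Yes

p = 0, q = 0 ↦ 1
p = 0, q = 1/3 ↦ 1
p = 0, q = 2/3 ↦ 1
p = 0, q = 1 ↦ 1
p = 1/3, q = 0 ↦ 1
p = 1/3, q = 1/3 ↦ 1
p = 1/3, q = 2/3 ↦ 1
p = 1/3, q = 1 ↦ 1
p = 2/3, q = 0 ↦ 1
p = 2/3, q = 1/3 ↦ 1
p = 2/3, q = 2/3 ↦ 1
p = 2/3, q = 1 ↦ 1
p = 1, q = 0 ↦ 1
p = 1, q = 1/3 ↦ 1
p = 1, q = 2/3 ↦ 1
p = 1, q = 1 ↦ 1
Every assignment gives a value ≥ 1.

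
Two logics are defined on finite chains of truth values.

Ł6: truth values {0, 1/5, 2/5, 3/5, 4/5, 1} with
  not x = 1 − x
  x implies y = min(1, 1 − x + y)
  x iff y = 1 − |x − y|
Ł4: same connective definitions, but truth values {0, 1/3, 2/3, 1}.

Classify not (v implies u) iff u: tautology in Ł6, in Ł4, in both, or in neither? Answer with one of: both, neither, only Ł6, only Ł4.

In Ł6: at u = 0, v = 1/5 the value is 4/5 — not a tautology.
In Ł4: at u = 0, v = 1/3 the value is 2/3 — not a tautology.

neither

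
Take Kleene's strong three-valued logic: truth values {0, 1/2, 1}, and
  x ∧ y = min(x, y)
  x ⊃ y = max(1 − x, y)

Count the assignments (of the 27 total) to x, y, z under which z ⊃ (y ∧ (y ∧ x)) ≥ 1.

value 1: 11 assignments (counts)
value 1/2: 11 assignments
value 0: 5 assignments
So 11 of the 27 assignments meet the threshold.

11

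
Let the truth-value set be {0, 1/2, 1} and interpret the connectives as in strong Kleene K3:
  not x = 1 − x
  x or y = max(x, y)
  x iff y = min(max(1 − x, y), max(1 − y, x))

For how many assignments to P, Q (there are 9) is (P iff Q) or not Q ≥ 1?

4

P = 0, Q = 0 ↦ 1  ≥
P = 0, Q = 1/2 ↦ 1/2  <
P = 0, Q = 1 ↦ 0  <
P = 1/2, Q = 0 ↦ 1  ≥
P = 1/2, Q = 1/2 ↦ 1/2  <
P = 1/2, Q = 1 ↦ 1/2  <
P = 1, Q = 0 ↦ 1  ≥
P = 1, Q = 1/2 ↦ 1/2  <
P = 1, Q = 1 ↦ 1  ≥
So 4 of the 9 assignments meet the threshold.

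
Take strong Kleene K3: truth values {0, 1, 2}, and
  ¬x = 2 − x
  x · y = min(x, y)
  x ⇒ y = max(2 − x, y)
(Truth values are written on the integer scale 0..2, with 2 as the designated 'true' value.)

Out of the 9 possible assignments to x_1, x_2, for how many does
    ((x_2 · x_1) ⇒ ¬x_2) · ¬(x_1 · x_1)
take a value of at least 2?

x_1 = 0, x_2 = 0 ↦ 2  ≥
x_1 = 0, x_2 = 1 ↦ 2  ≥
x_1 = 0, x_2 = 2 ↦ 2  ≥
x_1 = 1, x_2 = 0 ↦ 1  <
x_1 = 1, x_2 = 1 ↦ 1  <
x_1 = 1, x_2 = 2 ↦ 1  <
x_1 = 2, x_2 = 0 ↦ 0  <
x_1 = 2, x_2 = 1 ↦ 0  <
x_1 = 2, x_2 = 2 ↦ 0  <
So 3 of the 9 assignments meet the threshold.

3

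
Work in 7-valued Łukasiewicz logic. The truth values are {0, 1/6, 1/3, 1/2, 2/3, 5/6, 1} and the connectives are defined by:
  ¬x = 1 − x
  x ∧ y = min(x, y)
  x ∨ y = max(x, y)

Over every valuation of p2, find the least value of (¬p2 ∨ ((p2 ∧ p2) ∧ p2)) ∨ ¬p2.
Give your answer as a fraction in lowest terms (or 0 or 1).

Take p2 = 1/2:
¬p2 = ¬1/2 = 1/2
p2 ∧ p2 = 1/2 ∧ 1/2 = 1/2
(p2 ∧ p2) ∧ p2 = 1/2 ∧ 1/2 = 1/2
¬p2 ∨ ((p2 ∧ p2) ∧ p2) = 1/2 ∨ 1/2 = 1/2
¬p2 = ¬1/2 = 1/2
(¬p2 ∨ ((p2 ∧ p2) ∧ p2)) ∨ ¬p2 = 1/2 ∨ 1/2 = 1/2
No assignment yields a value below 1/2, so this is the minimum.

1/2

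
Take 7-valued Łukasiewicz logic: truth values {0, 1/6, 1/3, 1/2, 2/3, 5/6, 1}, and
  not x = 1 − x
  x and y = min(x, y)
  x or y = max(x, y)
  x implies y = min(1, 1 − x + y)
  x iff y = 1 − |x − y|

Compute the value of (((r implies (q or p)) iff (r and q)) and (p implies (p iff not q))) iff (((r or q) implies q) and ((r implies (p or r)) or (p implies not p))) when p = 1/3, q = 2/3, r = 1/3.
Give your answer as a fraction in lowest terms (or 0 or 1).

q or p = 2/3 or 1/3 = 2/3
r implies (q or p) = 1/3 implies 2/3 = 1
r and q = 1/3 and 2/3 = 1/3
(r implies (q or p)) iff (r and q) = 1 iff 1/3 = 1/3
not q = not 2/3 = 1/3
p iff not q = 1/3 iff 1/3 = 1
p implies (p iff not q) = 1/3 implies 1 = 1
((r implies (q or p)) iff (r and q)) and (p implies (p iff not q)) = 1/3 and 1 = 1/3
r or q = 1/3 or 2/3 = 2/3
(r or q) implies q = 2/3 implies 2/3 = 1
p or r = 1/3 or 1/3 = 1/3
r implies (p or r) = 1/3 implies 1/3 = 1
not p = not 1/3 = 2/3
p implies not p = 1/3 implies 2/3 = 1
(r implies (p or r)) or (p implies not p) = 1 or 1 = 1
((r or q) implies q) and ((r implies (p or r)) or (p implies not p)) = 1 and 1 = 1
(((r implies (q or p)) iff (r and q)) and (p implies (p iff not q))) iff (((r or q) implies q) and ((r implies (p or r)) or (p implies not p))) = 1/3 iff 1 = 1/3

1/3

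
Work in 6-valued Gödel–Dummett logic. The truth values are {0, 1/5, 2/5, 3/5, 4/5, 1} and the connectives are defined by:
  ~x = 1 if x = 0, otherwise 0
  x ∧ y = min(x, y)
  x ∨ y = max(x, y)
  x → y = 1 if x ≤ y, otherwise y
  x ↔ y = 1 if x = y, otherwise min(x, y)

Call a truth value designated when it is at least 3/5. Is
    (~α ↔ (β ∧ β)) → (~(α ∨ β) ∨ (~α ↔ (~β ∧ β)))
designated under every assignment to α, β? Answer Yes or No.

No

Counterexample: take α = 0, β = 1/5.
~α = ~0 = 1
β ∧ β = 1/5 ∧ 1/5 = 1/5
~α ↔ (β ∧ β) = 1 ↔ 1/5 = 1/5
α ∨ β = 0 ∨ 1/5 = 1/5
~(α ∨ β) = ~1/5 = 0
~α = ~0 = 1
~β = ~1/5 = 0
~β ∧ β = 0 ∧ 1/5 = 0
~α ↔ (~β ∧ β) = 1 ↔ 0 = 0
~(α ∨ β) ∨ (~α ↔ (~β ∧ β)) = 0 ∨ 0 = 0
(~α ↔ (β ∧ β)) → (~(α ∨ β) ∨ (~α ↔ (~β ∧ β))) = 1/5 → 0 = 0
This gives 0, which is below 3/5.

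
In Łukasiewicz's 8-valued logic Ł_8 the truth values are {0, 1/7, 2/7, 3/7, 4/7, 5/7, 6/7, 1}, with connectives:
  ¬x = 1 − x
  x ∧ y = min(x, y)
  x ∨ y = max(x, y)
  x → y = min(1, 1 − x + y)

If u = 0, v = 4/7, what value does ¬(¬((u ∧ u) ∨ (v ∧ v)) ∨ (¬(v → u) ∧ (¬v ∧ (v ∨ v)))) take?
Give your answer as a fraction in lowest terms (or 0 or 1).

u ∧ u = 0 ∧ 0 = 0
v ∧ v = 4/7 ∧ 4/7 = 4/7
(u ∧ u) ∨ (v ∧ v) = 0 ∨ 4/7 = 4/7
¬((u ∧ u) ∨ (v ∧ v)) = ¬4/7 = 3/7
v → u = 4/7 → 0 = 3/7
¬(v → u) = ¬3/7 = 4/7
¬v = ¬4/7 = 3/7
v ∨ v = 4/7 ∨ 4/7 = 4/7
¬v ∧ (v ∨ v) = 3/7 ∧ 4/7 = 3/7
¬(v → u) ∧ (¬v ∧ (v ∨ v)) = 4/7 ∧ 3/7 = 3/7
¬((u ∧ u) ∨ (v ∧ v)) ∨ (¬(v → u) ∧ (¬v ∧ (v ∨ v))) = 3/7 ∨ 3/7 = 3/7
¬(¬((u ∧ u) ∨ (v ∧ v)) ∨ (¬(v → u) ∧ (¬v ∧ (v ∨ v)))) = ¬3/7 = 4/7

4/7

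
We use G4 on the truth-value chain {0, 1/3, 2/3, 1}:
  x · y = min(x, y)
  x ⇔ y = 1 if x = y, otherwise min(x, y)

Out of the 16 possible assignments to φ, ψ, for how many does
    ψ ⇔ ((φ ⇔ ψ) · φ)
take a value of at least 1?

φ = 0, ψ = 0 ↦ 1  ≥
φ = 0, ψ = 1/3 ↦ 0  <
φ = 0, ψ = 2/3 ↦ 0  <
φ = 0, ψ = 1 ↦ 0  <
φ = 1/3, ψ = 0 ↦ 1  ≥
φ = 1/3, ψ = 1/3 ↦ 1  ≥
φ = 1/3, ψ = 2/3 ↦ 1/3  <
φ = 1/3, ψ = 1 ↦ 1/3  <
φ = 2/3, ψ = 0 ↦ 1  ≥
φ = 2/3, ψ = 1/3 ↦ 1  ≥
φ = 2/3, ψ = 2/3 ↦ 1  ≥
φ = 2/3, ψ = 1 ↦ 2/3  <
φ = 1, ψ = 0 ↦ 1  ≥
φ = 1, ψ = 1/3 ↦ 1  ≥
φ = 1, ψ = 2/3 ↦ 1  ≥
φ = 1, ψ = 1 ↦ 1  ≥
So 10 of the 16 assignments meet the threshold.

10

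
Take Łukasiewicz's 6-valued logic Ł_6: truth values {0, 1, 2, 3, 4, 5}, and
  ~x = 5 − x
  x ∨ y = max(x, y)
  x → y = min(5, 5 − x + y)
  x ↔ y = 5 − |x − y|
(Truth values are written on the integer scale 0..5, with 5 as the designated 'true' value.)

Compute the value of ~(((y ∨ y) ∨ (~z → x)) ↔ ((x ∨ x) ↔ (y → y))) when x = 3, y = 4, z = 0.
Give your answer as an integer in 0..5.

y ∨ y = 4 ∨ 4 = 4
~z = ~0 = 5
~z → x = 5 → 3 = 3
(y ∨ y) ∨ (~z → x) = 4 ∨ 3 = 4
x ∨ x = 3 ∨ 3 = 3
y → y = 4 → 4 = 5
(x ∨ x) ↔ (y → y) = 3 ↔ 5 = 3
((y ∨ y) ∨ (~z → x)) ↔ ((x ∨ x) ↔ (y → y)) = 4 ↔ 3 = 4
~(((y ∨ y) ∨ (~z → x)) ↔ ((x ∨ x) ↔ (y → y))) = ~4 = 1

1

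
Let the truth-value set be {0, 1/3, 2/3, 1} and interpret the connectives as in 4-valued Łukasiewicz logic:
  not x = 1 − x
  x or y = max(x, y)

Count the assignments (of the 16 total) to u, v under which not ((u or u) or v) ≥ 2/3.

4

u = 0, v = 0 ↦ 1  ≥
u = 0, v = 1/3 ↦ 2/3  ≥
u = 0, v = 2/3 ↦ 1/3  <
u = 0, v = 1 ↦ 0  <
u = 1/3, v = 0 ↦ 2/3  ≥
u = 1/3, v = 1/3 ↦ 2/3  ≥
u = 1/3, v = 2/3 ↦ 1/3  <
u = 1/3, v = 1 ↦ 0  <
u = 2/3, v = 0 ↦ 1/3  <
u = 2/3, v = 1/3 ↦ 1/3  <
u = 2/3, v = 2/3 ↦ 1/3  <
u = 2/3, v = 1 ↦ 0  <
u = 1, v = 0 ↦ 0  <
u = 1, v = 1/3 ↦ 0  <
u = 1, v = 2/3 ↦ 0  <
u = 1, v = 1 ↦ 0  <
So 4 of the 16 assignments meet the threshold.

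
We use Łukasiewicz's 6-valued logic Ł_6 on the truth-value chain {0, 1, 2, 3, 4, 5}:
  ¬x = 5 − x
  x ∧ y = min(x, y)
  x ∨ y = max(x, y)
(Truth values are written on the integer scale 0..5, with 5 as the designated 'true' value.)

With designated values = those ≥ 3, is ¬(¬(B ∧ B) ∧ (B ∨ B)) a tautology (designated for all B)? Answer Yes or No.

B = 0 ↦ 5
B = 1 ↦ 4
B = 2 ↦ 3
B = 3 ↦ 3
B = 4 ↦ 4
B = 5 ↦ 5
Every assignment gives a value ≥ 3.

Yes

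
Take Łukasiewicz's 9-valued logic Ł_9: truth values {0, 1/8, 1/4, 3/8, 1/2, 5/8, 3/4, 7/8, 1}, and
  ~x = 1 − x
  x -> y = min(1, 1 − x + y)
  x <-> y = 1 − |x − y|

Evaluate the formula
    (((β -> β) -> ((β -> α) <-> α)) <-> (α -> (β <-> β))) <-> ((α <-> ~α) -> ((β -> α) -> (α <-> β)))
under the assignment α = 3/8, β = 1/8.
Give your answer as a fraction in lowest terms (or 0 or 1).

3/8

β -> β = 1/8 -> 1/8 = 1
β -> α = 1/8 -> 3/8 = 1
(β -> α) <-> α = 1 <-> 3/8 = 3/8
(β -> β) -> ((β -> α) <-> α) = 1 -> 3/8 = 3/8
β <-> β = 1/8 <-> 1/8 = 1
α -> (β <-> β) = 3/8 -> 1 = 1
((β -> β) -> ((β -> α) <-> α)) <-> (α -> (β <-> β)) = 3/8 <-> 1 = 3/8
~α = ~3/8 = 5/8
α <-> ~α = 3/8 <-> 5/8 = 3/4
β -> α = 1/8 -> 3/8 = 1
α <-> β = 3/8 <-> 1/8 = 3/4
(β -> α) -> (α <-> β) = 1 -> 3/4 = 3/4
(α <-> ~α) -> ((β -> α) -> (α <-> β)) = 3/4 -> 3/4 = 1
(((β -> β) -> ((β -> α) <-> α)) <-> (α -> (β <-> β))) <-> ((α <-> ~α) -> ((β -> α) -> (α <-> β))) = 3/8 <-> 1 = 3/8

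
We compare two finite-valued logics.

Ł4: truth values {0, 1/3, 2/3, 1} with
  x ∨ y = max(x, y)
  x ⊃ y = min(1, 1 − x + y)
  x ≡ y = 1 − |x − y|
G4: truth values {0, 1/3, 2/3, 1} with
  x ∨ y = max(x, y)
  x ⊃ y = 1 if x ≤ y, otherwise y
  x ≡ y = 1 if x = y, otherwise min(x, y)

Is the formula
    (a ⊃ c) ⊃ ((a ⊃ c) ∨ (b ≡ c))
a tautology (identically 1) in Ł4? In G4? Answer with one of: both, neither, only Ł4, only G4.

In Ł4: every assignment gives 1 — tautology.
In G4: every assignment gives 1 — tautology.

both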